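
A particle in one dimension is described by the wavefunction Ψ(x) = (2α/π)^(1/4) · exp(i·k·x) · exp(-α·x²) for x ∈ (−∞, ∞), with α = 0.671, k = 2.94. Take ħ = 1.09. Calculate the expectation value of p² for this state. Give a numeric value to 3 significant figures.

11.1

p² Ψ = −ħ² d²Ψ/dx²; ⟨p²⟩ = −ħ² ∫ Ψ*·Ψ'' dx.
Gaussian moments: ∫x^(2j)·e^(−2αx²) dx = (2j−1)!!/(4α)^j · √(π/(2α)), odd powers integrate to 0; here √(π/(2α)) = 1.5300. Derivatives: Ψ′ = (ik − 2αx)·Ψ, Ψ″ = ((ik − 2αx)² − 2α)·Ψ; the odd-in-x pieces drop out.
⟨p²⟩ = 11.067.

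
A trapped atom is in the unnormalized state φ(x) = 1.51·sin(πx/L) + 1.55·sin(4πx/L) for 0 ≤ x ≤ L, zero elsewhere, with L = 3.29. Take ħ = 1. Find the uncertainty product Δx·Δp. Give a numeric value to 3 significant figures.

2.21

Δx = √(⟨x²⟩−⟨x⟩²), Δp = √(⟨p²⟩−⟨p⟩²).
On 0 ≤ x ≤ L (j ≠ l): ∫sin²(jπx/L) dx = L/2, ∫sin(jπx/L)·sin(lπx/L) dx = 0; diagonal moments ∫x·sin²(jπx/L) dx = L²/4, ∫x²·sin²(jπx/L) dx = L³·(1/6 − 1/(4j²π²)); cross terms ∫x·sin(jπx/L)·sin(lπx/L) dx = 0 for j + l even and −4jlL²/(π²(j² − l²)²) for j + l odd, ∫x²·sin(jπx/L)·sin(lπx/L) dx = (−1)^(j+l)·4jlL³/(π²(j² − l²)²); higher powers the same way via product-to-sum and parts. d²/dx² sin(jπx/L) = −(jπ/L)²·sin(jπx/L); on 0 ≤ x ≤ L, ∫sin²(jπx/L) dx = L/2 and ∫sin(jπx/L)·sin(lπx/L) dx = 0 for j ≠ l, so only diagonal terms survive in ∫|φ|² and ∫φ·φ″; ∫φ·φ′ dx = [φ²/2] between the walls = 0.
Normalization: ∫|φ|² dx = 7.7029.
⟨x⟩ = 1.5976, ⟨x²⟩ = 3.1675 ⇒ Δx = 0.78433.
⟨p⟩ = 0.0000, ⟨p²⟩ = 7.9292 ⇒ Δp = 2.8159.
Δx·Δp = 2.2086.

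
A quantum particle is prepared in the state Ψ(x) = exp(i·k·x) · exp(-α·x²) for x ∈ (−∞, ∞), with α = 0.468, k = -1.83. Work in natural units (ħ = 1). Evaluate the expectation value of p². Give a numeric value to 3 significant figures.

3.82

p² Ψ = −ħ² d²Ψ/dx²; ⟨p²⟩ = −ħ² ∫ Ψ*·Ψ'' dx / ∫|Ψ|² dx.
Gaussian moments: ∫x^(2j)·e^(−2αx²) dx = (2j−1)!!/(4α)^j · √(π/(2α)), odd powers integrate to 0; here √(π/(2α)) = 1.8320. Derivatives: Ψ′ = (ik − 2αx)·Ψ, Ψ″ = ((ik − 2αx)² − 2α)·Ψ; the odd-in-x pieces drop out.
State is unnormalized: ∫|Ψ|² dx = 1.8320, and ∫Ψ*·(−ħ² Ψ'') dx = 6.9927, so ⟨p²⟩ = 6.9927 / 1.8320.
⟨p²⟩ = 3.8169.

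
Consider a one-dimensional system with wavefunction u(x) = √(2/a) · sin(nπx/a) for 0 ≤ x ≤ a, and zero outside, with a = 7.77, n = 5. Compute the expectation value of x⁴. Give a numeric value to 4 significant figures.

⟨x⁴⟩ = ∫ x⁴·|u|² dx (integrals over the domain).
With sin²θ = (1 − cos2θ)/2 on 0 ≤ x ≤ a: ∫sin²(nπx/a) dx = a/2, ∫x·sin²(nπx/a) dx = a²/4, ∫x²·sin²(nπx/a) dx = a³·(1/6 − 1/(4n²π²)); higher powers xᵏ the same way, integrating xᵏ·cos(2nπx/a) by parts.
⟨x⁴⟩ = 714.30.

714.3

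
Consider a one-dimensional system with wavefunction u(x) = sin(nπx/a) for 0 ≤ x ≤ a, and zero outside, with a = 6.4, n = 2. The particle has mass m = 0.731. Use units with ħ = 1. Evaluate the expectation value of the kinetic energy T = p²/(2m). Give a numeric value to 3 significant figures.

0.659

T = −(ħ²/2m) d²/dx², so ⟨T⟩ = −(ħ²/2m) ∫ u*·u'' dx / ∫|u|² dx; with m = 0.731.
d/dx sin(nπx/a) = (nπ/a)·cos(nπx/a) and d²/dx² sin(nπx/a) = −(nπ/a)²·sin(nπx/a); on 0 ≤ x ≤ a, ∫sin²(nπx/a) dx = a/2 and ∫sin(nπx/a)·cos(nπx/a) dx = 0.
State is unnormalized: ∫|u|² dx = 3.2000, and ∫u*·(−ħ²/2m · u'') dx = 2.1096, so ⟨T⟩ = 2.1096 / 3.2000.
⟨T⟩ = 0.65925.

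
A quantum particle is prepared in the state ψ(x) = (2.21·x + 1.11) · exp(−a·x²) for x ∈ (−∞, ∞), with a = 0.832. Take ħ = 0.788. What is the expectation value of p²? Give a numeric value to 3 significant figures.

1.08

p² ψ = −ħ² d²ψ/dx²; ⟨p²⟩ = −ħ² ∫ ψ*·ψ'' dx / ∫|ψ|² dx.
Expand each integrand as polynomial × e^(−2ax²) and use ∫x^(2j)·e^(−2ax²) dx = (2j−1)!!/(4a)^j · √(π/(2a)), odd powers → 0; here √(π/(2a)) = 1.3740. Differentiate with the product rule, d/dx e^(−ax²) = −2ax·e^(−ax²).
State is unnormalized: ∫|ψ|² dx = 3.7095, and ∫ψ*·(−ħ² ψ'') dx = 4.0000, so ⟨p²⟩ = 4.0000 / 3.7095.
⟨p²⟩ = 1.0783.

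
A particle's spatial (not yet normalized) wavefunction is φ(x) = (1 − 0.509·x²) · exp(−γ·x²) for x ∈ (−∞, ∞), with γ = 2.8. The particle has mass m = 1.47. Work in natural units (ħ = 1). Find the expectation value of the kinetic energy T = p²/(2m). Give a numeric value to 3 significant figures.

1.15

T = −(ħ²/2m) d²/dx², so ⟨T⟩ = −(ħ²/2m) ∫ φ*·φ'' dx / ∫|φ|² dx; with m = 1.47.
Expand each integrand as polynomial × e^(−2γx²) and use ∫x^(2j)·e^(−2γx²) dx = (2j−1)!!/(4γ)^j · √(π/(2γ)), odd powers → 0; here √(π/(2γ)) = 0.74900. Differentiate with the product rule, d/dx e^(−γx²) = −2γx·e^(−γx²).
State is unnormalized: ∫|φ|² dx = 0.68556, and ∫φ*·(−ħ²/2m · φ'') dx = 0.78848, so ⟨T⟩ = 0.78848 / 0.68556.
⟨T⟩ = 1.1501.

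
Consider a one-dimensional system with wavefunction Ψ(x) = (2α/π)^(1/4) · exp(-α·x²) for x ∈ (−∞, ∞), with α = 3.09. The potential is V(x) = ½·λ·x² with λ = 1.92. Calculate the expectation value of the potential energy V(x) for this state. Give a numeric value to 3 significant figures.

⟨V⟩ = ∫ V(x)·|Ψ|² dx.
Gaussian moments: ∫x^(2j)·e^(−2αx²) dx = (2j−1)!!/(4α)^j · √(π/(2α)), odd powers integrate to 0; here √(π/(2α)) = 0.71299.
⟨V⟩ = 0.077670.

0.0777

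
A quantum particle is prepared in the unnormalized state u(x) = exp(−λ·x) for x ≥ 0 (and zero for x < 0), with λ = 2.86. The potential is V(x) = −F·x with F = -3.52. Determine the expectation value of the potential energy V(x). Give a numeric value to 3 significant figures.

⟨V⟩ = ∫ V(x)·|u|² dx / ∫|u|² dx.
Every integrand reduces to terms xʲ·e^(−2λx) on [0, ∞); use ∫₀^∞ xʲ·e^(−2λx) dx = j!/(2λ)^(j+1).
State is unnormalized: ∫|u|² dx = 0.17483, and ∫u*·V(x)·u dx = 0.10758, so ⟨V⟩ = 0.10758 / 0.17483.
⟨V⟩ = 0.61538.

0.615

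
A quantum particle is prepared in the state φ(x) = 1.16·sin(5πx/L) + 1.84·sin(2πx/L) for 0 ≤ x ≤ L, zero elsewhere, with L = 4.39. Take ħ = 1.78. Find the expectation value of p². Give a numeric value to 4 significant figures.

16.18

p² φ = −ħ² d²φ/dx²; ⟨p²⟩ = −ħ² ∫ φ*·φ'' dx / ∫|φ|² dx.
d²/dx² sin(jπx/L) = −(jπ/L)²·sin(jπx/L); on 0 ≤ x ≤ L, ∫sin²(jπx/L) dx = L/2 and ∫sin(jπx/L)·sin(lπx/L) dx = 0 for j ≠ l, so only diagonal terms survive in ∫|φ|² and ∫φ·φ″; ∫φ·φ′ dx = [φ²/2] between the walls = 0.
State is unnormalized: ∫|φ|² dx = 10.385, and ∫φ*·(−ħ² φ'') dx = 168.04, so ⟨p²⟩ = 168.04 / 10.385.
⟨p²⟩ = 16.182.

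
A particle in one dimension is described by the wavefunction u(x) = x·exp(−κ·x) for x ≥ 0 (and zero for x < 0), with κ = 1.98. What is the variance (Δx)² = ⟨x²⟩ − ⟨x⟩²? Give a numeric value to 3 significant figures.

Compute ⟨x⟩ and ⟨x²⟩ separately, then (Δx)² = ⟨x²⟩ − ⟨x⟩².
Every integrand reduces to terms xʲ·e^(−2κx) on [0, ∞); use ∫₀^∞ xʲ·e^(−2κx) dx = j!/(2κ)^(j+1).
Normalization: ∫|u|² dx = 0.032207.
⟨x⟩ = 0.75758 and ⟨x²⟩ = 0.76523.
(Δx)² = 0.76523 − (0.75758)² = 0.19131.

0.191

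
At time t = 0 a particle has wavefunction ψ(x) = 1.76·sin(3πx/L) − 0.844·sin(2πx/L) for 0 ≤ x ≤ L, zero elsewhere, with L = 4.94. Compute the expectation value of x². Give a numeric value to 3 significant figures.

11.7

⟨x²⟩ = ∫ x²·|ψ|² dx / ∫|ψ|² dx (integrals over the domain).
On 0 ≤ x ≤ L (j ≠ l): ∫sin²(jπx/L) dx = L/2, ∫sin(jπx/L)·sin(lπx/L) dx = 0; diagonal moments ∫x·sin²(jπx/L) dx = L²/4, ∫x²·sin²(jπx/L) dx = L³·(1/6 − 1/(4j²π²)); cross terms ∫x·sin(jπx/L)·sin(lπx/L) dx = 0 for j + l even and −4jlL²/(π²(j² − l²)²) for j + l odd, ∫x²·sin(jπx/L)·sin(lπx/L) dx = (−1)^(j+l)·4jlL³/(π²(j² − l²)²); higher powers the same way via product-to-sum and parts.
State is unnormalized: ∫|ψ|² dx = 9.4105, and ∫ψ*·x²·ψ dx = 109.79, so ⟨x²⟩ = 109.79 / 9.4105.
⟨x²⟩ = 11.667.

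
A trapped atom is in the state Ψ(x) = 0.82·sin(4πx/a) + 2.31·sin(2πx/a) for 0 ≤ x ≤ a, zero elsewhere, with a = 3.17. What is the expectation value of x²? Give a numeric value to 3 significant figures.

⟨x²⟩ = ∫ x²·|Ψ|² dx / ∫|Ψ|² dx (integrals over the domain).
On 0 ≤ x ≤ a (j ≠ l): ∫sin²(jπx/a) dx = a/2, ∫sin(jπx/a)·sin(lπx/a) dx = 0; diagonal moments ∫x·sin²(jπx/a) dx = a²/4, ∫x²·sin²(jπx/a) dx = a³·(1/6 − 1/(4j²π²)); cross terms ∫x·sin(jπx/a)·sin(lπx/a) dx = 0 for j + l even and −4jla²/(π²(j² − l²)²) for j + l odd, ∫x²·sin(jπx/a)·sin(lπx/a) dx = (−1)^(j+l)·4jla³/(π²(j² − l²)²); higher powers the same way via product-to-sum and parts.
State is unnormalized: ∫|Ψ|² dx = 9.5235, and ∫Ψ*·x²·Ψ dx = 33.507, so ⟨x²⟩ = 33.507 / 9.5235.
⟨x²⟩ = 3.5184.

3.52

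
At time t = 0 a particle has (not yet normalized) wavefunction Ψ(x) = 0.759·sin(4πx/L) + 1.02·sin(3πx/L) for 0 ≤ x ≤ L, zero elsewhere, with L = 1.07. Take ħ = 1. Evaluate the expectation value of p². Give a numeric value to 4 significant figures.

99.09

p² Ψ = −ħ² d²Ψ/dx²; ⟨p²⟩ = −ħ² ∫ Ψ*·Ψ'' dx / ∫|Ψ|² dx.
d²/dx² sin(jπx/L) = −(jπ/L)²·sin(jπx/L); on 0 ≤ x ≤ L, ∫sin²(jπx/L) dx = L/2 and ∫sin(jπx/L)·sin(lπx/L) dx = 0 for j ≠ l, so only diagonal terms survive in ∫|Ψ|² and ∫Ψ·Ψ″; ∫Ψ·Ψ′ dx = [Ψ²/2] between the walls = 0.
State is unnormalized: ∫|Ψ|² dx = 0.86482, and ∫Ψ*·(−ħ² Ψ'') dx = 85.694, so ⟨p²⟩ = 85.694 / 0.86482.
⟨p²⟩ = 99.090.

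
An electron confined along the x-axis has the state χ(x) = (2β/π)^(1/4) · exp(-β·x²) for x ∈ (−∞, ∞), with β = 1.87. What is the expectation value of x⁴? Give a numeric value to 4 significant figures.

0.05362

⟨x⁴⟩ = ∫ x⁴·|χ|² dx (integrals over the domain).
Gaussian moments: ∫x^(2j)·e^(−2βx²) dx = (2j−1)!!/(4β)^j · √(π/(2β)), odd powers integrate to 0; here √(π/(2β)) = 0.91651.
⟨x⁴⟩ = 0.053619.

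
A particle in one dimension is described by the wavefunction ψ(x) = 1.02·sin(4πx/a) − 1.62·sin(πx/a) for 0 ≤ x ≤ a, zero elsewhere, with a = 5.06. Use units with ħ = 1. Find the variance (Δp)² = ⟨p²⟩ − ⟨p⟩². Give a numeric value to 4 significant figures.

2.027

Compute ⟨p⟩ and ⟨p²⟩ separately; (Δp)² = ⟨p²⟩ − ⟨p⟩².
d²/dx² sin(jπx/a) = −(jπ/a)²·sin(jπx/a); on 0 ≤ x ≤ a, ∫sin²(jπx/a) dx = a/2 and ∫sin(jπx/a)·sin(lπx/a) dx = 0 for j ≠ l, so only diagonal terms survive in ∫|ψ|² and ∫ψ·ψ″; ∫ψ·ψ′ dx = [ψ²/2] between the walls = 0.
Normalization: ∫|ψ|² dx = 9.2719.
⟨p⟩ = 0.0000 and ⟨p²⟩ = 2.0270.
(Δp)² = 2.0270 − (0.0000)² = 2.0270.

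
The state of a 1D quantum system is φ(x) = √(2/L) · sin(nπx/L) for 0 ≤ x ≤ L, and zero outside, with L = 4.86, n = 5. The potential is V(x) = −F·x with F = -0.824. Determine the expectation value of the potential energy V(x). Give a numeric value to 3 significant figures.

2.00

⟨V⟩ = ∫ V(x)·|φ|² dx.
With sin²θ = (1 − cos2θ)/2 on 0 ≤ x ≤ L: ∫sin²(nπx/L) dx = L/2, ∫x·sin²(nπx/L) dx = L²/4, ∫x²·sin²(nπx/L) dx = L³·(1/6 − 1/(4n²π²)); higher powers xᵏ the same way, integrating xᵏ·cos(2nπx/L) by parts.
⟨V⟩ = 2.0023.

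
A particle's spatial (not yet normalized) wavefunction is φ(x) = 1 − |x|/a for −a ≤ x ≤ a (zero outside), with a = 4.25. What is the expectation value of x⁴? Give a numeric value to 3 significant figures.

9.32

⟨x⁴⟩ = ∫ x⁴·|φ|² dx / ∫|φ|² dx (integrals over the domain).
φ is even, so ∫ over [−a, a] = 2∫₀ᵃ with φ = 1 − x/a there: ∫₀ᵃ (1 − x/a)² dx = a/3, ∫₀ᵃ x²(1 − x/a)² dx = a³/30, ∫₀ᵃ x⁴(1 − x/a)² dx = a⁵/105.
State is unnormalized: ∫|φ|² dx = 2.8333, and ∫φ*·x⁴·φ dx = 26.411, so ⟨x⁴⟩ = 26.411 / 2.8333.
⟨x⁴⟩ = 9.3215.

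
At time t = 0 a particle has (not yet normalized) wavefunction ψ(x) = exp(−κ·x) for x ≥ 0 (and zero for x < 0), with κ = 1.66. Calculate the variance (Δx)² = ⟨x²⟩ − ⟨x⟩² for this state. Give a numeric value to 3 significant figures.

0.0907

Compute ⟨x⟩ and ⟨x²⟩ separately, then (Δx)² = ⟨x²⟩ − ⟨x⟩².
Every integrand reduces to terms xʲ·e^(−2κx) on [0, ∞); use ∫₀^∞ xʲ·e^(−2κx) dx = j!/(2κ)^(j+1).
Normalization: ∫|ψ|² dx = 0.30120.
⟨x⟩ = 0.30120 and ⟨x²⟩ = 0.18145.
(Δx)² = 0.18145 − (0.30120)² = 0.090724.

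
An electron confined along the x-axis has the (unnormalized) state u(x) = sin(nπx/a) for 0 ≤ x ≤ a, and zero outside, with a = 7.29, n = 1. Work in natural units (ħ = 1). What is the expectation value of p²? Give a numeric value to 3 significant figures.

p² u = −ħ² d²u/dx²; ⟨p²⟩ = −ħ² ∫ u*·u'' dx / ∫|u|² dx.
d/dx sin(nπx/a) = (nπ/a)·cos(nπx/a) and d²/dx² sin(nπx/a) = −(nπ/a)²·sin(nπx/a); on 0 ≤ x ≤ a, ∫sin²(nπx/a) dx = a/2 and ∫sin(nπx/a)·cos(nπx/a) dx = 0.
State is unnormalized: ∫|u|² dx = 3.6450, and ∫u*·(−ħ² u'') dx = 0.67693, so ⟨p²⟩ = 0.67693 / 3.6450.
⟨p²⟩ = 0.18571.

0.186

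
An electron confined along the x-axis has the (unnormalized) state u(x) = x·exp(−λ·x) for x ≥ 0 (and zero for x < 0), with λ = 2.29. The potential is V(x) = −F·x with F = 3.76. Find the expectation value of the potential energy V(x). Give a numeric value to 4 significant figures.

-2.463

⟨V⟩ = ∫ V(x)·|u|² dx / ∫|u|² dx.
Every integrand reduces to terms xʲ·e^(−2λx) on [0, ∞); use ∫₀^∞ xʲ·e^(−2λx) dx = j!/(2λ)^(j+1).
State is unnormalized: ∫|u|² dx = 0.020818, and ∫u*·V(x)·u dx = -0.051272, so ⟨V⟩ = -0.051272 / 0.020818.
⟨V⟩ = -2.4629.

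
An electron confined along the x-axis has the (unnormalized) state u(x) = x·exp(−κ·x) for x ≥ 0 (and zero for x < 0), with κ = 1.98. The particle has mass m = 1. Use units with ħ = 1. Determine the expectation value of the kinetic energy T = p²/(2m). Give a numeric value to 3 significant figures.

T = −(ħ²/2m) d²/dx², so ⟨T⟩ = −(ħ²/2m) ∫ u*·u'' dx / ∫|u|² dx; with m = 1.
Differentiate x·exp(−κ·x) with the product rule; every integrand then reduces to terms xʲ·e^(−2κx) on [0, ∞), with ∫₀^∞ xʲ·e^(−2κx) dx = j!/(2κ)^(j+1).
State is unnormalized: ∫|u|² dx = 0.032207, and ∫u*·(−ħ²/2m · u'') dx = 0.063131, so ⟨T⟩ = 0.063131 / 0.032207.
⟨T⟩ = 1.9602.

1.96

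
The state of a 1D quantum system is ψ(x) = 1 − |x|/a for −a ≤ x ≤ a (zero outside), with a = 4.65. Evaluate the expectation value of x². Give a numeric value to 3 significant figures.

2.16

⟨x²⟩ = ∫ x²·|ψ|² dx / ∫|ψ|² dx (integrals over the domain).
ψ is even, so ∫ over [−a, a] = 2∫₀ᵃ with ψ = 1 − x/a there: ∫₀ᵃ (1 − x/a)² dx = a/3, ∫₀ᵃ x²(1 − x/a)² dx = a³/30, ∫₀ᵃ x⁴(1 − x/a)² dx = a⁵/105.
State is unnormalized: ∫|ψ|² dx = 3.1000, and ∫ψ*·x²·ψ dx = 6.7030, so ⟨x²⟩ = 6.7030 / 3.1000.
⟨x²⟩ = 2.1623.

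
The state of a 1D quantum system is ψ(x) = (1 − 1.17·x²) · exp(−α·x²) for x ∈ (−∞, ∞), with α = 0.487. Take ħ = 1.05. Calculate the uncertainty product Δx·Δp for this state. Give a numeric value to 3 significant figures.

Δx = √(⟨x²⟩−⟨x⟩²), Δp = √(⟨p²⟩−⟨p⟩²).
Expand each integrand as polynomial × e^(−2αx²) and use ∫x^(2j)·e^(−2αx²) dx = (2j−1)!!/(4α)^j · √(π/(2α)), odd powers → 0; here √(π/(2α)) = 1.7960. Differentiate with the product rule, d/dx e^(−αx²) = −2αx·e^(−αx²).
Normalization: ∫|ψ|² dx = 1.5822.
⟨x⟩ = 0.0000, ⟨x²⟩ = 1.6359 ⇒ Δx = 1.2790.
⟨p⟩ = 0.0000, ⟨p²⟩ = 2.8805 ⇒ Δp = 1.6972.
Δx·Δp = 2.1707.

2.17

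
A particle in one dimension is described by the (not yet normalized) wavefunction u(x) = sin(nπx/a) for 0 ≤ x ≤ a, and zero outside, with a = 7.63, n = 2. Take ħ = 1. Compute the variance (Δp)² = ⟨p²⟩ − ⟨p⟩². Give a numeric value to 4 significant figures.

0.6781

Compute ⟨p⟩ and ⟨p²⟩ separately; (Δp)² = ⟨p²⟩ − ⟨p⟩².
d/dx sin(nπx/a) = (nπ/a)·cos(nπx/a) and d²/dx² sin(nπx/a) = −(nπ/a)²·sin(nπx/a); on 0 ≤ x ≤ a, ∫sin²(nπx/a) dx = a/2 and ∫sin(nπx/a)·cos(nπx/a) dx = 0.
Normalization: ∫|u|² dx = 3.8150.
⟨p⟩ = 0.0000 and ⟨p²⟩ = 0.67813.
(Δp)² = 0.67813 − (0.0000)² = 0.67813.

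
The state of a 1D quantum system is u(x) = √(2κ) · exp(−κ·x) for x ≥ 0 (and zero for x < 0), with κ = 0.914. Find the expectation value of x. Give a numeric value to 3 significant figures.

⟨x⟩ = ∫ x·|u|² dx (integrals over the domain).
Every integrand reduces to terms xʲ·e^(−2κx) on [0, ∞); use ∫₀^∞ xʲ·e^(−2κx) dx = j!/(2κ)^(j+1).
⟨x⟩ = 0.54705.

0.547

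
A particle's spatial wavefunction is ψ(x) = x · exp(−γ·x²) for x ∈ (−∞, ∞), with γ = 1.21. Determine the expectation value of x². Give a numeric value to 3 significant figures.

0.620

⟨x²⟩ = ∫ x²·|ψ|² dx / ∫|ψ|² dx (integrals over the domain).
Expand each integrand as polynomial × e^(−2γx²) and use ∫x^(2j)·e^(−2γx²) dx = (2j−1)!!/(4γ)^j · √(π/(2γ)), odd powers → 0; here √(π/(2γ)) = 1.1394.
State is unnormalized: ∫|ψ|² dx = 0.23541, and ∫ψ*·x²·ψ dx = 0.14591, so ⟨x²⟩ = 0.14591 / 0.23541.
⟨x²⟩ = 0.61983.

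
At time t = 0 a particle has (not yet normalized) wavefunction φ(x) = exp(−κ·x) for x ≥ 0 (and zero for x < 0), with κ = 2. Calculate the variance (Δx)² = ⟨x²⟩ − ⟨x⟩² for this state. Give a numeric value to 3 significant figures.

0.0625

Compute ⟨x⟩ and ⟨x²⟩ separately, then (Δx)² = ⟨x²⟩ − ⟨x⟩².
Every integrand reduces to terms xʲ·e^(−2κx) on [0, ∞); use ∫₀^∞ xʲ·e^(−2κx) dx = j!/(2κ)^(j+1).
Normalization: ∫|φ|² dx = 0.25000.
⟨x⟩ = 0.25000 and ⟨x²⟩ = 0.12500.
(Δx)² = 0.12500 − (0.25000)² = 0.062500.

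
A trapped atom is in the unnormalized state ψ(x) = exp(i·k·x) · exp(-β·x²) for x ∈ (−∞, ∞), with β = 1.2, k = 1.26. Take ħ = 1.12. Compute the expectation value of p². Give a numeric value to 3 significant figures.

3.50

p² ψ = −ħ² d²ψ/dx²; ⟨p²⟩ = −ħ² ∫ ψ*·ψ'' dx / ∫|ψ|² dx.
Gaussian moments: ∫x^(2j)·e^(−2βx²) dx = (2j−1)!!/(4β)^j · √(π/(2β)), odd powers integrate to 0; here √(π/(2β)) = 1.1441. Derivatives: ψ′ = (ik − 2βx)·ψ, ψ″ = ((ik − 2βx)² − 2β)·ψ; the odd-in-x pieces drop out.
State is unnormalized: ∫|ψ|² dx = 1.1441, and ∫ψ*·(−ħ² ψ'') dx = 4.0007, so ⟨p²⟩ = 4.0007 / 1.1441.
⟨p²⟩ = 3.4968.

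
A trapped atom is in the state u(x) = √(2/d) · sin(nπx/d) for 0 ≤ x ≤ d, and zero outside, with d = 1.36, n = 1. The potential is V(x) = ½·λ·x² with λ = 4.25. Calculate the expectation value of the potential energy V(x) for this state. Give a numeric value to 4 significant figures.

⟨V⟩ = ∫ V(x)·|u|² dx.
With sin²θ = (1 − cos2θ)/2 on 0 ≤ x ≤ d: ∫sin²(nπx/d) dx = d/2, ∫x·sin²(nπx/d) dx = d²/4, ∫x²·sin²(nπx/d) dx = d³·(1/6 − 1/(4n²π²)); higher powers xᵏ the same way, integrating xᵏ·cos(2nπx/d) by parts.
⟨V⟩ = 1.1110.

1.111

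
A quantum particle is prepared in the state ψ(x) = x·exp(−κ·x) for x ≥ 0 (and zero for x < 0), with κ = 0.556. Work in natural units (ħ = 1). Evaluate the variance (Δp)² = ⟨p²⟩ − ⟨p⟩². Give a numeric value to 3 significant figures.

Compute ⟨p⟩ and ⟨p²⟩ separately; (Δp)² = ⟨p²⟩ − ⟨p⟩².
Differentiate x·exp(−κ·x) with the product rule; every integrand then reduces to terms xʲ·e^(−2κx) on [0, ∞), with ∫₀^∞ xʲ·e^(−2κx) dx = j!/(2κ)^(j+1).
Normalization: ∫|ψ|² dx = 1.4545.
⟨p⟩ = 0.0000 and ⟨p²⟩ = 0.30914.
(Δp)² = 0.30914 − (0.0000)² = 0.30914.

0.309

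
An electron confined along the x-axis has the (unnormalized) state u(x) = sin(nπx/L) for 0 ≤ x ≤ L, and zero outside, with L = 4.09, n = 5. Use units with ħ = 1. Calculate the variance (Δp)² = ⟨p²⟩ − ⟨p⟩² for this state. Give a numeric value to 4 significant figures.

Compute ⟨p⟩ and ⟨p²⟩ separately; (Δp)² = ⟨p²⟩ − ⟨p⟩².
d/dx sin(nπx/L) = (nπ/L)·cos(nπx/L) and d²/dx² sin(nπx/L) = −(nπ/L)²·sin(nπx/L); on 0 ≤ x ≤ L, ∫sin²(nπx/L) dx = L/2 and ∫sin(nπx/L)·cos(nπx/L) dx = 0.
Normalization: ∫|u|² dx = 2.0450.
⟨p⟩ = 0.0000 and ⟨p²⟩ = 14.750.
(Δp)² = 14.750 − (0.0000)² = 14.750.

14.75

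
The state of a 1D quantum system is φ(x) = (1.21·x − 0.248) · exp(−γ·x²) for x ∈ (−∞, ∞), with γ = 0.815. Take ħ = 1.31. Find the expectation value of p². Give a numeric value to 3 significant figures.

3.86

p² φ = −ħ² d²φ/dx²; ⟨p²⟩ = −ħ² ∫ φ*·φ'' dx / ∫|φ|² dx.
Expand each integrand as polynomial × e^(−2γx²) and use ∫x^(2j)·e^(−2γx²) dx = (2j−1)!!/(4γ)^j · √(π/(2γ)), odd powers → 0; here √(π/(2γ)) = 1.3883. Differentiate with the product rule, d/dx e^(−γx²) = −2γx·e^(−γx²).
State is unnormalized: ∫|φ|² dx = 0.70888, and ∫φ*·(−ħ² φ'') dx = 2.7355, so ⟨p²⟩ = 2.7355 / 0.70888.
⟨p²⟩ = 3.8589.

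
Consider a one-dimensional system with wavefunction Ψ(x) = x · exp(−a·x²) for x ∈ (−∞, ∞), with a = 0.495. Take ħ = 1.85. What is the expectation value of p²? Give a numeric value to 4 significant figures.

5.082

p² Ψ = −ħ² d²Ψ/dx²; ⟨p²⟩ = −ħ² ∫ Ψ*·Ψ'' dx / ∫|Ψ|² dx.
Expand each integrand as polynomial × e^(−2ax²) and use ∫x^(2j)·e^(−2ax²) dx = (2j−1)!!/(4a)^j · √(π/(2a)), odd powers → 0; here √(π/(2a)) = 1.7814. Differentiate with the product rule, d/dx e^(−ax²) = −2ax·e^(−ax²).
State is unnormalized: ∫|Ψ|² dx = 0.89969, and ∫Ψ*·(−ħ² Ψ'') dx = 4.5726, so ⟨p²⟩ = 4.5726 / 0.89969.
⟨p²⟩ = 5.0824.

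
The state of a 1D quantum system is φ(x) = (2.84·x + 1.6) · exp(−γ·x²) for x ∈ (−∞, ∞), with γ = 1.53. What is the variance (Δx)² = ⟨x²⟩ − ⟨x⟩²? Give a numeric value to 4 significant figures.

Compute ⟨x⟩ and ⟨x²⟩ separately, then (Δx)² = ⟨x²⟩ − ⟨x⟩².
Expand each integrand as polynomial × e^(−2γx²) and use ∫x^(2j)·e^(−2γx²) dx = (2j−1)!!/(4γ)^j · √(π/(2γ)), odd powers → 0; here √(π/(2γ)) = 1.0132.
Normalization: ∫|φ|² dx = 3.9293.
⟨x⟩ = 0.38293 and ⟨x²⟩ = 0.27446.
(Δx)² = 0.27446 − (0.38293)² = 0.12783.

0.1278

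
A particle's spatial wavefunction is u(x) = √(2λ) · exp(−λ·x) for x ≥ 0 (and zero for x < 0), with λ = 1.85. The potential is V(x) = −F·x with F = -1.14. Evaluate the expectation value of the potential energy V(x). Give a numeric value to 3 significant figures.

⟨V⟩ = ∫ V(x)·|u|² dx.
Every integrand reduces to terms xʲ·e^(−2λx) on [0, ∞); use ∫₀^∞ xʲ·e^(−2λx) dx = j!/(2λ)^(j+1).
⟨V⟩ = 0.30811.

0.308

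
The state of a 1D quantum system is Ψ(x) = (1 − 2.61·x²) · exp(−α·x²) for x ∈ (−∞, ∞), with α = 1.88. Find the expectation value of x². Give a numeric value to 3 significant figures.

⟨x²⟩ = ∫ x²·|Ψ|² dx / ∫|Ψ|² dx (integrals over the domain).
Expand each integrand as polynomial × e^(−2αx²) and use ∫x^(2j)·e^(−2αx²) dx = (2j−1)!!/(4α)^j · √(π/(2α)), odd powers → 0; here √(π/(2α)) = 0.91407.
State is unnormalized: ∫|Ψ|² dx = 0.60990, and ∫Ψ*·x²·Ψ dx = 0.088060, so ⟨x²⟩ = 0.088060 / 0.60990.
⟨x²⟩ = 0.14438.

0.144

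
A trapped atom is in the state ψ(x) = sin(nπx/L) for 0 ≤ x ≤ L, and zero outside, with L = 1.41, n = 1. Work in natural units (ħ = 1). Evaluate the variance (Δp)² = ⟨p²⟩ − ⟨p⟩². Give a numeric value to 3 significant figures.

Compute ⟨p⟩ and ⟨p²⟩ separately; (Δp)² = ⟨p²⟩ − ⟨p⟩².
d/dx sin(nπx/L) = (nπ/L)·cos(nπx/L) and d²/dx² sin(nπx/L) = −(nπ/L)²·sin(nπx/L); on 0 ≤ x ≤ L, ∫sin²(nπx/L) dx = L/2 and ∫sin(nπx/L)·cos(nπx/L) dx = 0.
Normalization: ∫|ψ|² dx = 0.70500.
⟨p⟩ = 0.0000 and ⟨p²⟩ = 4.9643.
(Δp)² = 4.9643 − (0.0000)² = 4.9643.

4.96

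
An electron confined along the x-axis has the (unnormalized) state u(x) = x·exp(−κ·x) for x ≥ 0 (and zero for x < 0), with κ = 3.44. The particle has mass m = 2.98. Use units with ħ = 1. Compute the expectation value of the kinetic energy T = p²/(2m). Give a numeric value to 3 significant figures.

1.99

T = −(ħ²/2m) d²/dx², so ⟨T⟩ = −(ħ²/2m) ∫ u*·u'' dx / ∫|u|² dx; with m = 2.98.
Differentiate x·exp(−κ·x) with the product rule; every integrand then reduces to terms xʲ·e^(−2κx) on [0, ∞), with ∫₀^∞ xʲ·e^(−2κx) dx = j!/(2κ)^(j+1).
State is unnormalized: ∫|u|² dx = 0.0061414, and ∫u*·(−ħ²/2m · u'') dx = 0.012194, so ⟨T⟩ = 0.012194 / 0.0061414.
⟨T⟩ = 1.9855.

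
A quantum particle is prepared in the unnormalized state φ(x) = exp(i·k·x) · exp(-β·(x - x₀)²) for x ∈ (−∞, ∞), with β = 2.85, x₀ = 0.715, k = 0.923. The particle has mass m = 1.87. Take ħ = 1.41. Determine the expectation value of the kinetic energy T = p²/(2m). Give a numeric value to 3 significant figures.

1.97

T = −(ħ²/2m) d²/dx², so ⟨T⟩ = −(ħ²/2m) ∫ φ*·φ'' dx / ∫|φ|² dx; with m = 1.87.
Gaussian moments (u = x − x₀): ∫u^(2j)·e^(−2βu²) du = (2j−1)!!/(4β)^j · √(π/(2β)), odd powers integrate to 0; here √(π/(2β)) = 0.74240. Derivatives: φ′ = (ik − 2βu)·φ, φ″ = ((ik − 2βu)² − 2β)·φ; the odd-in-u pieces drop out.
State is unnormalized: ∫|φ|² dx = 0.74240, and ∫φ*·(−ħ²/2m · φ'') dx = 1.4609, so ⟨T⟩ = 1.4609 / 0.74240.
⟨T⟩ = 1.9679.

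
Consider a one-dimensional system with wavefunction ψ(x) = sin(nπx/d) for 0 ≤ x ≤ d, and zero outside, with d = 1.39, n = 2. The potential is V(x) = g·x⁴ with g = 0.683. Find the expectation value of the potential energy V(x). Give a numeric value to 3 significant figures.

⟨V⟩ = ∫ V(x)·|ψ|² dx / ∫|ψ|² dx.
With sin²θ = (1 − cos2θ)/2 on 0 ≤ x ≤ d: ∫sin²(nπx/d) dx = d/2, ∫x·sin²(nπx/d) dx = d²/4, ∫x²·sin²(nπx/d) dx = d³·(1/6 − 1/(4n²π²)); higher powers xᵏ the same way, integrating xᵏ·cos(2nπx/d) by parts.
State is unnormalized: ∫|ψ|² dx = 0.69500, and ∫ψ*·V(x)·ψ dx = 0.31122, so ⟨V⟩ = 0.31122 / 0.69500.
⟨V⟩ = 0.44780.

0.448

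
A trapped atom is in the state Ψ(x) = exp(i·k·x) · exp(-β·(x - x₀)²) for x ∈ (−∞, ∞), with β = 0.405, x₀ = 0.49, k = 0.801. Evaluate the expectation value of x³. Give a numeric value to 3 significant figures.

⟨x³⟩ = ∫ x³·|Ψ|² dx / ∫|Ψ|² dx (integrals over the domain).
Gaussian moments (u = x − x₀): ∫u^(2j)·e^(−2βu²) du = (2j−1)!!/(4β)^j · √(π/(2β)), odd powers integrate to 0; here √(π/(2β)) = 1.9694.
State is unnormalized: ∫|Ψ|² dx = 1.9694, and ∫Ψ*·x³·Ψ dx = 2.0187, so ⟨x³⟩ = 2.0187 / 1.9694.
⟨x³⟩ = 1.0251.

1.03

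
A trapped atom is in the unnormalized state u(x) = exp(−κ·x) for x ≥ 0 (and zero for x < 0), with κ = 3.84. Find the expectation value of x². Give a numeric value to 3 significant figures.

0.0339

⟨x²⟩ = ∫ x²·|u|² dx / ∫|u|² dx (integrals over the domain).
Every integrand reduces to terms xʲ·e^(−2κx) on [0, ∞); use ∫₀^∞ xʲ·e^(−2κx) dx = j!/(2κ)^(j+1).
State is unnormalized: ∫|u|² dx = 0.13021, and ∫u*·x²·u dx = 0.0044152, so ⟨x²⟩ = 0.0044152 / 0.13021.
⟨x²⟩ = 0.033908.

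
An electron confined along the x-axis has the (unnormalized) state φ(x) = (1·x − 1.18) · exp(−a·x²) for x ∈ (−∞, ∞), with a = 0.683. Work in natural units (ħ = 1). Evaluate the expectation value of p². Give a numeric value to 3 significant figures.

p² φ = −ħ² d²φ/dx²; ⟨p²⟩ = −ħ² ∫ φ*·φ'' dx / ∫|φ|² dx.
Expand each integrand as polynomial × e^(−2ax²) and use ∫x^(2j)·e^(−2ax²) dx = (2j−1)!!/(4a)^j · √(π/(2a)), odd powers → 0; here √(π/(2a)) = 1.5165. Differentiate with the product rule, d/dx e^(−ax²) = −2ax·e^(−ax²).
State is unnormalized: ∫|φ|² dx = 2.6667, and ∫φ*·(−ħ² φ'') dx = 2.5796, so ⟨p²⟩ = 2.5796 / 2.6667.
⟨p²⟩ = 0.96734.

0.967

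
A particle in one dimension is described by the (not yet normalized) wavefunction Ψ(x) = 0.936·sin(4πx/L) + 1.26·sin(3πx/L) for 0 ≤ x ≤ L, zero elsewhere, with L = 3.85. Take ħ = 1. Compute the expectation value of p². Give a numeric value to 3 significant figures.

p² Ψ = −ħ² d²Ψ/dx²; ⟨p²⟩ = −ħ² ∫ Ψ*·Ψ'' dx / ∫|Ψ|² dx.
d²/dx² sin(jπx/L) = −(jπ/L)²·sin(jπx/L); on 0 ≤ x ≤ L, ∫sin²(jπx/L) dx = L/2 and ∫sin(jπx/L)·sin(lπx/L) dx = 0 for j ≠ l, so only diagonal terms survive in ∫|Ψ|² and ∫Ψ·Ψ″; ∫Ψ·Ψ′ dx = [Ψ²/2] between the walls = 0.
State is unnormalized: ∫|Ψ|² dx = 4.7426, and ∫Ψ*·(−ħ² Ψ'') dx = 36.282, so ⟨p²⟩ = 36.282 / 4.7426.
⟨p²⟩ = 7.6501.

7.65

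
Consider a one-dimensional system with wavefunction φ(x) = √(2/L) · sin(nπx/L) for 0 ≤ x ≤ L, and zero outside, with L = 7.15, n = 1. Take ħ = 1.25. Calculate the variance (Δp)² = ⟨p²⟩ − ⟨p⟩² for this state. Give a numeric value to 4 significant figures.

0.3017

Compute ⟨p⟩ and ⟨p²⟩ separately; (Δp)² = ⟨p²⟩ − ⟨p⟩².
d/dx sin(nπx/L) = (nπ/L)·cos(nπx/L) and d²/dx² sin(nπx/L) = −(nπ/L)²·sin(nπx/L); on 0 ≤ x ≤ L, ∫sin²(nπx/L) dx = L/2 and ∫sin(nπx/L)·cos(nπx/L) dx = 0.
⟨p⟩ = 0.0000 and ⟨p²⟩ = 0.30165.
(Δp)² = 0.30165 − (0.0000)² = 0.30165.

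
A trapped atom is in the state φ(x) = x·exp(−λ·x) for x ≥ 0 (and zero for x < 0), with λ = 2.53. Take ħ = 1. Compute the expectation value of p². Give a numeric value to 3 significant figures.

p² φ = −ħ² d²φ/dx²; ⟨p²⟩ = −ħ² ∫ φ*·φ'' dx / ∫|φ|² dx.
Differentiate x·exp(−λ·x) with the product rule; every integrand then reduces to terms xʲ·e^(−2λx) on [0, ∞), with ∫₀^∞ xʲ·e^(−2λx) dx = j!/(2λ)^(j+1).
State is unnormalized: ∫|φ|² dx = 0.015438, and ∫φ*·(−ħ² φ'') dx = 0.098814, so ⟨p²⟩ = 0.098814 / 0.015438.
⟨p²⟩ = 6.4009.

6.40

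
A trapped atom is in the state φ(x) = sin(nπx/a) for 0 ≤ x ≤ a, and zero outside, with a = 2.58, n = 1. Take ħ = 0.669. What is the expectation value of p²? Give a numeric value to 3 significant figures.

p² φ = −ħ² d²φ/dx²; ⟨p²⟩ = −ħ² ∫ φ*·φ'' dx / ∫|φ|² dx.
d/dx sin(nπx/a) = (nπ/a)·cos(nπx/a) and d²/dx² sin(nπx/a) = −(nπ/a)²·sin(nπx/a); on 0 ≤ x ≤ a, ∫sin²(nπx/a) dx = a/2 and ∫sin(nπx/a)·cos(nπx/a) dx = 0.
State is unnormalized: ∫|φ|² dx = 1.2900, and ∫φ*·(−ħ² φ'') dx = 0.85606, so ⟨p²⟩ = 0.85606 / 1.2900.
⟨p²⟩ = 0.66361.

0.664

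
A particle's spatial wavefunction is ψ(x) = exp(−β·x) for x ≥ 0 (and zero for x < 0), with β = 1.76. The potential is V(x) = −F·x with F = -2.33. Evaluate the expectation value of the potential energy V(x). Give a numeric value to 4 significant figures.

⟨V⟩ = ∫ V(x)·|ψ|² dx / ∫|ψ|² dx.
Every integrand reduces to terms xʲ·e^(−2βx) on [0, ∞); use ∫₀^∞ xʲ·e^(−2βx) dx = j!/(2β)^(j+1).
State is unnormalized: ∫|ψ|² dx = 0.28409, and ∫ψ*·V(x)·ψ dx = 0.18805, so ⟨V⟩ = 0.18805 / 0.28409.
⟨V⟩ = 0.66193.

0.6619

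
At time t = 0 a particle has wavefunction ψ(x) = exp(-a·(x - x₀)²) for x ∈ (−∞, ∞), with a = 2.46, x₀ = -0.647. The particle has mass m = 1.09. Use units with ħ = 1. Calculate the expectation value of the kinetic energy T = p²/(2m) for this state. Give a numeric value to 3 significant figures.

1.13

T = −(ħ²/2m) d²/dx², so ⟨T⟩ = −(ħ²/2m) ∫ ψ*·ψ'' dx / ∫|ψ|² dx; with m = 1.09.
Gaussian moments (u = x − x₀): ∫u^(2j)·e^(−2au²) du = (2j−1)!!/(4a)^j · √(π/(2a)), odd powers integrate to 0; here √(π/(2a)) = 0.79908. Derivatives: d/dx e^(−au²) = −2au·e^(−au²), d²/dx² e^(−au²) = (4a²u² − 2a)·e^(−au²).
State is unnormalized: ∫|ψ|² dx = 0.79908, and ∫ψ*·(−ħ²/2m · ψ'') dx = 0.90172, so ⟨T⟩ = 0.90172 / 0.79908.
⟨T⟩ = 1.1284.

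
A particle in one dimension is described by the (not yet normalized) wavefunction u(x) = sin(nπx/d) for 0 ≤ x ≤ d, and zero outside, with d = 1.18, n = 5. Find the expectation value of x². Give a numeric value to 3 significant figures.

0.461

⟨x²⟩ = ∫ x²·|u|² dx / ∫|u|² dx (integrals over the domain).
With sin²θ = (1 − cos2θ)/2 on 0 ≤ x ≤ d: ∫sin²(nπx/d) dx = d/2, ∫x·sin²(nπx/d) dx = d²/4, ∫x²·sin²(nπx/d) dx = d³·(1/6 − 1/(4n²π²)); higher powers xᵏ the same way, integrating xᵏ·cos(2nπx/d) by parts.
State is unnormalized: ∫|u|² dx = 0.59000, and ∫u*·x²·u dx = 0.27217, so ⟨x²⟩ = 0.27217 / 0.59000.
⟨x²⟩ = 0.46131.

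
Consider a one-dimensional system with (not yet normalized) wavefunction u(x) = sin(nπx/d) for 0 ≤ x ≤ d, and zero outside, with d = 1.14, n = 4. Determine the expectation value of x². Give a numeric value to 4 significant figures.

⟨x²⟩ = ∫ x²·|u|² dx / ∫|u|² dx (integrals over the domain).
With sin²θ = (1 − cos2θ)/2 on 0 ≤ x ≤ d: ∫sin²(nπx/d) dx = d/2, ∫x·sin²(nπx/d) dx = d²/4, ∫x²·sin²(nπx/d) dx = d³·(1/6 − 1/(4n²π²)); higher powers xᵏ the same way, integrating xᵏ·cos(2nπx/d) by parts.
State is unnormalized: ∫|u|² dx = 0.57000, and ∫u*·x²·u dx = 0.24458, so ⟨x²⟩ = 0.24458 / 0.57000.
⟨x²⟩ = 0.42909.

0.4291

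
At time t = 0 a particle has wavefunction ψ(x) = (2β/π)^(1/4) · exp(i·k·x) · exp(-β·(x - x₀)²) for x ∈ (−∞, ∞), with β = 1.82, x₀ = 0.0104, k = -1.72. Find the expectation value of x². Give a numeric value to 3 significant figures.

⟨x²⟩ = ∫ x²·|ψ|² dx (integrals over the domain).
Gaussian moments (u = x − x₀): ∫u^(2j)·e^(−2βu²) du = (2j−1)!!/(4β)^j · √(π/(2β)), odd powers integrate to 0; here √(π/(2β)) = 0.92902.
⟨x²⟩ = 0.13747.

0.137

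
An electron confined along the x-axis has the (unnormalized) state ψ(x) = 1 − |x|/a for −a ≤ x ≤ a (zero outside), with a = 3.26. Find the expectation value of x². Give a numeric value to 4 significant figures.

⟨x²⟩ = ∫ x²·|ψ|² dx / ∫|ψ|² dx (integrals over the domain).
ψ is even, so ∫ over [−a, a] = 2∫₀ᵃ with ψ = 1 − x/a there: ∫₀ᵃ (1 − x/a)² dx = a/3, ∫₀ᵃ x²(1 − x/a)² dx = a³/30, ∫₀ᵃ x⁴(1 − x/a)² dx = a⁵/105.
State is unnormalized: ∫|ψ|² dx = 2.1733, and ∫ψ*·x²·ψ dx = 2.3097, so ⟨x²⟩ = 2.3097 / 2.1733.
⟨x²⟩ = 1.0628.

1.063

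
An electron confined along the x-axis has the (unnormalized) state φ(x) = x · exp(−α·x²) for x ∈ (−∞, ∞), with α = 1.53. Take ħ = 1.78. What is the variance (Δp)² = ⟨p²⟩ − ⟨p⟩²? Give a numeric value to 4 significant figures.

Compute ⟨p⟩ and ⟨p²⟩ separately; (Δp)² = ⟨p²⟩ − ⟨p⟩².
Expand each integrand as polynomial × e^(−2αx²) and use ∫x^(2j)·e^(−2αx²) dx = (2j−1)!!/(4α)^j · √(π/(2α)), odd powers → 0; here √(π/(2α)) = 1.0132. Differentiate with the product rule, d/dx e^(−αx²) = −2αx·e^(−αx²).
Normalization: ∫|φ|² dx = 0.16556.
⟨p⟩ = 0.0000 and ⟨p²⟩ = 14.543.
(Δp)² = 14.543 − (0.0000)² = 14.543.

14.54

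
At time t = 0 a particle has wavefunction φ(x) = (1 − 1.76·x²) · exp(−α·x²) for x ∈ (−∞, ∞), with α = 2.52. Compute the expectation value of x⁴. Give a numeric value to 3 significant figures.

⟨x⁴⟩ = ∫ x⁴·|φ|² dx / ∫|φ|² dx (integrals over the domain).
Expand each integrand as polynomial × e^(−2αx²) and use ∫x^(2j)·e^(−2αx²) dx = (2j−1)!!/(4α)^j · √(π/(2α)), odd powers → 0; here √(π/(2α)) = 0.78951.
State is unnormalized: ∫|φ|² dx = 0.58602, and ∫φ*·x⁴·φ dx = 0.0074825, so ⟨x⁴⟩ = 0.0074825 / 0.58602.
⟨x⁴⟩ = 0.012768.

0.0128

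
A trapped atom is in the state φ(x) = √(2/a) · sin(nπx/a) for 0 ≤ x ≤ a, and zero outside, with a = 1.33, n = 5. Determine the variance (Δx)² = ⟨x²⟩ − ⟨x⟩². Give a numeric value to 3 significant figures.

Compute ⟨x⟩ and ⟨x²⟩ separately, then (Δx)² = ⟨x²⟩ − ⟨x⟩².
With sin²θ = (1 − cos2θ)/2 on 0 ≤ x ≤ a: ∫sin²(nπx/a) dx = a/2, ∫x·sin²(nπx/a) dx = a²/4, ∫x²·sin²(nπx/a) dx = a³·(1/6 − 1/(4n²π²)); higher powers xᵏ the same way, integrating xᵏ·cos(2nπx/a) by parts.
⟨x⟩ = 0.66500 and ⟨x²⟩ = 0.58605.
(Δx)² = 0.58605 − (0.66500)² = 0.14382.

0.144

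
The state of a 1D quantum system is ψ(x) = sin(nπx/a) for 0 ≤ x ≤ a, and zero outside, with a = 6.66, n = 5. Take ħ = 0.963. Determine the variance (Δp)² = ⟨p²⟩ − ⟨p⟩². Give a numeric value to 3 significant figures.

Compute ⟨p⟩ and ⟨p²⟩ separately; (Δp)² = ⟨p²⟩ − ⟨p⟩².
d/dx sin(nπx/a) = (nπ/a)·cos(nπx/a) and d²/dx² sin(nπx/a) = −(nπ/a)²·sin(nπx/a); on 0 ≤ x ≤ a, ∫sin²(nπx/a) dx = a/2 and ∫sin(nπx/a)·cos(nπx/a) dx = 0.
Normalization: ∫|ψ|² dx = 3.3300.
⟨p⟩ = 0.0000 and ⟨p²⟩ = 5.1587.
(Δp)² = 5.1587 − (0.0000)² = 5.1587.

5.16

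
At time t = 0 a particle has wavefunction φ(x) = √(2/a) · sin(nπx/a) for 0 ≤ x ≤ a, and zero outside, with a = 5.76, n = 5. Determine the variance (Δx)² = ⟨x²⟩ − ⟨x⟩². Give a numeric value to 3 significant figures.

Compute ⟨x⟩ and ⟨x²⟩ separately, then (Δx)² = ⟨x²⟩ − ⟨x⟩².
With sin²θ = (1 − cos2θ)/2 on 0 ≤ x ≤ a: ∫sin²(nπx/a) dx = a/2, ∫x·sin²(nπx/a) dx = a²/4, ∫x²·sin²(nπx/a) dx = a³·(1/6 − 1/(4n²π²)); higher powers xᵏ the same way, integrating xᵏ·cos(2nπx/a) by parts.
⟨x⟩ = 2.8800 and ⟨x²⟩ = 10.992.
(Δx)² = 10.992 − (2.8800)² = 2.6976.

2.70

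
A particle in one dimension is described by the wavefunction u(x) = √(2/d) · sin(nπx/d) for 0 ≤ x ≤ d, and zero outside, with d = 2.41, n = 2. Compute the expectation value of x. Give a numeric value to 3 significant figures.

⟨x⟩ = ∫ x·|u|² dx (integrals over the domain).
With sin²θ = (1 − cos2θ)/2 on 0 ≤ x ≤ d: ∫sin²(nπx/d) dx = d/2, ∫x·sin²(nπx/d) dx = d²/4, ∫x²·sin²(nπx/d) dx = d³·(1/6 − 1/(4n²π²)); higher powers xᵏ the same way, integrating xᵏ·cos(2nπx/d) by parts.
⟨x⟩ = 1.2050.

1.21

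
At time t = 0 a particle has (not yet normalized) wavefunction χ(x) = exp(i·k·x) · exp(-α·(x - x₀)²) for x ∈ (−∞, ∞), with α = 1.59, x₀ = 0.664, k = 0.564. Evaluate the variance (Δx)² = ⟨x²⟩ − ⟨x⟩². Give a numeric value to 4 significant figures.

Compute ⟨x⟩ and ⟨x²⟩ separately, then (Δx)² = ⟨x²⟩ − ⟨x⟩².
Gaussian moments (u = x − x₀): ∫u^(2j)·e^(−2αu²) du = (2j−1)!!/(4α)^j · √(π/(2α)), odd powers integrate to 0; here √(π/(2α)) = 0.99394.
Normalization: ∫|χ|² dx = 0.99394.
⟨x⟩ = 0.66400 and ⟨x²⟩ = 0.59813.
(Δx)² = 0.59813 − (0.66400)² = 0.15723.

0.1572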